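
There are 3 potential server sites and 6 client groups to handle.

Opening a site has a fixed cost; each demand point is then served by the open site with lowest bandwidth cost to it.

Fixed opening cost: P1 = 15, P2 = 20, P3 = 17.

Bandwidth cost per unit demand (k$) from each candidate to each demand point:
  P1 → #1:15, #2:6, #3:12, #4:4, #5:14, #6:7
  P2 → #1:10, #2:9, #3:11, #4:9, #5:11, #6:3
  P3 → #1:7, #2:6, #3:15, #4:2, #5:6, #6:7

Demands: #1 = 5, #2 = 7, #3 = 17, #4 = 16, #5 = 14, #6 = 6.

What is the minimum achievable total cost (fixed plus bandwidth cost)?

Open {P2, P3}: assign each demand point to its cheapest open site.
  #1→P3 5×7=35, #2→P3 7×6=42, #3→P2 17×11=187, #4→P3 16×2=32, #5→P3 14×6=84, #6→P2 6×3=18
  bandwidth cost 398, fixed 37 → total 435.
Compare {P1, P2, P3}: bandwidth cost 398 + fixed 52 = 450.
Compare {P1, P3}: bandwidth cost 439 + fixed 32 = 471.
Compare {P3}: bandwidth cost 490 + fixed 17 = 507.
All other subsets cost ≥ 450. Minimum total cost: 435.

435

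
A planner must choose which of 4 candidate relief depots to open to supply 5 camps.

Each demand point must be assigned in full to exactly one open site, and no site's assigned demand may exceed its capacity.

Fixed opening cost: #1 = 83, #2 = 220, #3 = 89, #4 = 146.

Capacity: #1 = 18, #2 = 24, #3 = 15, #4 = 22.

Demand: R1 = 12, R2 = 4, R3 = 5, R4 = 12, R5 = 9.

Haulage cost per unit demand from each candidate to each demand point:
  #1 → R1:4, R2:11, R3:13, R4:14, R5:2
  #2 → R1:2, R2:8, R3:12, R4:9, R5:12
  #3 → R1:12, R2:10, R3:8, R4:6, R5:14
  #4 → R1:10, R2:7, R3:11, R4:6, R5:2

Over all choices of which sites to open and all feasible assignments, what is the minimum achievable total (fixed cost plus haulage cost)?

536

Open {#1, #3, #4}; cheapest assignment that respects the capacities:
  #1 (cap 18, load 12): R1 — cost 12×4 = 48
  #3 (cap 15, load 9): R2, R3 — cost 4×10 + 5×8 = 80
  #4 (cap 22, load 21): R4, R5 — cost 12×6 + 9×2 = 90
  Shipping 218, fixed 318 → total 536.
  Any other capacity-feasible assignment to {#1, #3, #4} ships for at least 218.
Compare {#1, #2}: its best feasible assignment gives total 562.
Compare {#2, #4}: its best feasible assignment gives total 572.
Every other set of open sites that can feasibly serve all demand totals ≥ 562 even under its best assignment. Minimum: 536.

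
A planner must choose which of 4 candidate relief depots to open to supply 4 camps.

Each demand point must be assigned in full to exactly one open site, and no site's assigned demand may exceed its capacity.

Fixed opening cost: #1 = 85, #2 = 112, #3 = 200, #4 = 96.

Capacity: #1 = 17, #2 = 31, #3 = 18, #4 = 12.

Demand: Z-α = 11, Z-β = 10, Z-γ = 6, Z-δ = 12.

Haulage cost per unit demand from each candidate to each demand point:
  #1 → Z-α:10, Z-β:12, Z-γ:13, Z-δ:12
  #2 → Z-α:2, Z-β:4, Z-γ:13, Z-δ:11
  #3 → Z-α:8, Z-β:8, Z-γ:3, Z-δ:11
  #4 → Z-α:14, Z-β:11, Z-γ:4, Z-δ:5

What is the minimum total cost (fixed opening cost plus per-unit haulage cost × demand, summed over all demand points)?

Open {#2, #4}; cheapest assignment that respects the capacities:
  #2 (cap 31, load 27): Z-α, Z-β, Z-γ — cost 11×2 + 10×4 + 6×13 = 140
  #4 (cap 12, load 12): Z-δ — cost 12×5 = 60
  Shipping 200, fixed 208 → total 408.
  Any other capacity-feasible assignment to {#2, #4} ships for at least 200.
Compare {#1, #2}: its best feasible assignment gives total 481.
Compare {#1, #2, #4}: its best feasible assignment gives total 493.
Every other set of open sites that can feasibly serve all demand totals ≥ 481 even under its best assignment. Minimum: 408.

408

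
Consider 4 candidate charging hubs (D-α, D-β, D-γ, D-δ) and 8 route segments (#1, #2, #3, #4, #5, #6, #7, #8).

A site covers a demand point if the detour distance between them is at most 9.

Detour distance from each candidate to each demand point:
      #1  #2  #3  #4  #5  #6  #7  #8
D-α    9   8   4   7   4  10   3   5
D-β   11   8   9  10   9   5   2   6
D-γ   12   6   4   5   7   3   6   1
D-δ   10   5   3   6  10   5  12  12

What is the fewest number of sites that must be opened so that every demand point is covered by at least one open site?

2

Coverage sets (demand points within 9 of each site):
  D-α: {#1, #2, #3, #4, #5, #7, #8}
  D-β: {#2, #3, #5, #6, #7, #8}
  D-γ: {#2, #3, #4, #5, #6, #7, #8}
  D-δ: {#2, #3, #4, #6}
No single site covers all 8 demand points.
But {D-α, D-β} covers everything, so the minimum is 2.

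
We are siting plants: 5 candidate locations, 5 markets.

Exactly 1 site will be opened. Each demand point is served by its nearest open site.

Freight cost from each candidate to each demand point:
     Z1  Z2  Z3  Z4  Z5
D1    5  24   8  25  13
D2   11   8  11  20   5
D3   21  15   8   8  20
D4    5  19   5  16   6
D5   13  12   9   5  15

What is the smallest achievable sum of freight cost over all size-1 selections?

Open {D4}.
  Z1→D4 5, Z2→D4 19, Z3→D4 5, Z4→D4 16, Z5→D4 6  ⇒ total 51.
Compare {D5}: total 54.
Compare {D2}: total 55.
No size-1 selection does better; minimum is 51.

51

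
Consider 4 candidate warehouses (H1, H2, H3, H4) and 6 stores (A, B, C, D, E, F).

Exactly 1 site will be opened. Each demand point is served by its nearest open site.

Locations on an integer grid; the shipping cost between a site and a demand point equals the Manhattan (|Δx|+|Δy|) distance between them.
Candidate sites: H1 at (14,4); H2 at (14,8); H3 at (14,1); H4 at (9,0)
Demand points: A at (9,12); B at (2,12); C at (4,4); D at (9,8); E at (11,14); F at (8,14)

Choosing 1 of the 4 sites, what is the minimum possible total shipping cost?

Open {H2}.
  A→H2 9, B→H2 16, C→H2 14, D→H2 5, E→H2 9, F→H2 12  ⇒ total 65.
Compare {H4}: total 79.
Compare {H1}: total 81.
No size-1 selection does better; minimum is 65.

65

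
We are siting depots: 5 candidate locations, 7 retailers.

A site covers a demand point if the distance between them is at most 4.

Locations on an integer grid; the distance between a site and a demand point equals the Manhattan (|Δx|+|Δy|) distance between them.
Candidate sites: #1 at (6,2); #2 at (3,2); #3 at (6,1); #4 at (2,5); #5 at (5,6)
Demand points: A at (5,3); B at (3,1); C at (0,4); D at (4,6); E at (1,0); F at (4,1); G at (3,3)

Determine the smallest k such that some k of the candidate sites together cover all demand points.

Coverage sets (demand points within 4 of each site):
  #1: {A, B, F, G}
  #2: {A, B, E, F, G}
  #3: {A, B, F}
  #4: {C, D, G}
  #5: {A, D}
No single site covers all 7 demand points.
But {#2, #4} covers everything, so the minimum is 2.

2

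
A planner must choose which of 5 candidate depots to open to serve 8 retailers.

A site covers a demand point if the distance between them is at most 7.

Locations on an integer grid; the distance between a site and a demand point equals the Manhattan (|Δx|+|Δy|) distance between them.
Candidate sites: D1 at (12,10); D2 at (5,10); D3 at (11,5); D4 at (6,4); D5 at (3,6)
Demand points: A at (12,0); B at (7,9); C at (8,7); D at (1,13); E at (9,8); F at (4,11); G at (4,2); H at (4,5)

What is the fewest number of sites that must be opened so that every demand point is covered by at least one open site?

3

Coverage sets (demand points within 7 of each site):
  D1: {B, C, E}
  D2: {B, C, D, E, F, H}
  D3: {A, C, E, H}
  D4: {B, C, E, G, H}
  D5: {B, C, F, G, H}
No 2 sites suffice: every size-2 union leaves at least one demand point uncovered.
But {D2, D3, D4} covers everything, so the minimum is 3.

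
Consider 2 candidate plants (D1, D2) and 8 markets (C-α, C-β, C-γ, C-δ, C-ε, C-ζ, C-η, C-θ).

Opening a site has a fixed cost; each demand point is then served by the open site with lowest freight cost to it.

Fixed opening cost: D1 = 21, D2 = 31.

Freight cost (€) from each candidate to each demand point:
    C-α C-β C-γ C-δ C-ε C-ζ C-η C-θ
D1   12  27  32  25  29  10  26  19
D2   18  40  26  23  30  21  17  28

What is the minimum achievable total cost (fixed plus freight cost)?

Open {D1}: assign each demand point to its cheapest open site.
  C-α→D1 12, C-β→D1 27, C-γ→D1 32, C-δ→D1 25, C-ε→D1 29, C-ζ→D1 10, C-η→D1 26, C-θ→D1 19
  freight cost 180, fixed 21 → total 201.
Compare {D1, D2}: freight cost 163 + fixed 52 = 215.
Compare {D2}: freight cost 203 + fixed 31 = 234.

201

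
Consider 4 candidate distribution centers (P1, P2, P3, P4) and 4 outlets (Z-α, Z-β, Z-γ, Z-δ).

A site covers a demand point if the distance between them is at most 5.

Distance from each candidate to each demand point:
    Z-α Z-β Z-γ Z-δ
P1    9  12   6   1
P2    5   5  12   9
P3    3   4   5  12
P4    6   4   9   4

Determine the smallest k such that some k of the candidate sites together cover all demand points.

2

Coverage sets (demand points within 5 of each site):
  P1: {Z-δ}
  P2: {Z-α, Z-β}
  P3: {Z-α, Z-β, Z-γ}
  P4: {Z-β, Z-δ}
No single site covers all 4 demand points.
But {P1, P3} covers everything, so the minimum is 2.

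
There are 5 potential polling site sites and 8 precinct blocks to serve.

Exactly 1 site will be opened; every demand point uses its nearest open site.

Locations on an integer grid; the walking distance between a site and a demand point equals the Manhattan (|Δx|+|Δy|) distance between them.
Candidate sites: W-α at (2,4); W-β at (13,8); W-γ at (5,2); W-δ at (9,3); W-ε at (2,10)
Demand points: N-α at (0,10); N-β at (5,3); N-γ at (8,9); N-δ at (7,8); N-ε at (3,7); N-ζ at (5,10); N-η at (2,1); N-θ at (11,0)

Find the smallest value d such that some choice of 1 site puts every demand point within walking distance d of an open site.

13

Open {W-α}.
  Farthest demand point is N-θ at walking distance 13 (to W-α); all others are ≤ 13.
With {W-γ} the worst case is 13.
With {W-δ} the worst case is 16.
No size-1 selection achieves below 13.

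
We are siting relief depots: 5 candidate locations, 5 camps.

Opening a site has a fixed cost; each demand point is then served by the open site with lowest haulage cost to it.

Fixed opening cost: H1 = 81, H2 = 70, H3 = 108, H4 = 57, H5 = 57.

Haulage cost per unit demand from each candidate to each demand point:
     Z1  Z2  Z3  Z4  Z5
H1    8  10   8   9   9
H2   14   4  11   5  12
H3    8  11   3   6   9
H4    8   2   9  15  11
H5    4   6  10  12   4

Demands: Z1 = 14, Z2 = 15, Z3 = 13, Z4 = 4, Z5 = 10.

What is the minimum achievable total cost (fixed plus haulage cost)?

Open {H4, H5}: assign each demand point to its cheapest open site.
  Z1→H5 14×4=56, Z2→H4 15×2=30, Z3→H4 13×9=117, Z4→H5 4×12=48, Z5→H5 10×4=40
  haulage cost 291, fixed 114 → total 405.
Compare {H3, H4, H5}: haulage cost 189 + fixed 222 = 411.
Compare {H3, H5}: haulage cost 249 + fixed 165 = 414.
Compare {H5}: haulage cost 364 + fixed 57 = 421.
All other subsets cost ≥ 411. Minimum total cost: 405.

405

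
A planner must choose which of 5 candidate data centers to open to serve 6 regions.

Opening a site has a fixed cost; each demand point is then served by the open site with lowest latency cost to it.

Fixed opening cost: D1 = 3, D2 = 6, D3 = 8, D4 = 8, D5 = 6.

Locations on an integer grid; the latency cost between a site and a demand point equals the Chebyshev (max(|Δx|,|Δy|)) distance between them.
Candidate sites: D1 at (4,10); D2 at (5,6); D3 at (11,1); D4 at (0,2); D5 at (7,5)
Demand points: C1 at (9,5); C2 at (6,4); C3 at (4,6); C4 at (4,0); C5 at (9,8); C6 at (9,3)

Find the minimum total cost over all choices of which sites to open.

22

Open {D5}: assign each demand point to its cheapest open site.
  C1→D5 2, C2→D5 1, C3→D5 3, C4→D5 5, C5→D5 3, C6→D5 2
  latency cost 16, fixed 6 → total 22.
Compare {D1, D5}: latency cost 16 + fixed 9 = 25.
Compare {D2, D5}: latency cost 14 + fixed 12 = 26.
Compare {D2}: latency cost 21 + fixed 6 = 27.
All other subsets cost ≥ 25. Minimum total cost: 22.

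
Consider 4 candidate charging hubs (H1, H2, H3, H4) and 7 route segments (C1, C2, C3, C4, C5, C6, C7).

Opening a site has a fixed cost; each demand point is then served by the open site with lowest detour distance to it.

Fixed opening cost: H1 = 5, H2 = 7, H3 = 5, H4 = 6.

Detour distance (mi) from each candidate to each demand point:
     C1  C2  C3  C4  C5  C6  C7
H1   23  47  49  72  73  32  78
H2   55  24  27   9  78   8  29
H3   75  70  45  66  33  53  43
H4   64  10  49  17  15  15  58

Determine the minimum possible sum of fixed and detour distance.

Open {H1, H2, H4}: assign each demand point to its cheapest open site.
  C1→H1 23, C2→H4 10, C3→H2 27, C4→H2 9, C5→H4 15, C6→H2 8, C7→H2 29
  detour distance 121, fixed 18 → total 139.
Compare {H1, H2, H3, H4}: detour distance 121 + fixed 23 = 144.
Compare {H2, H4}: detour distance 153 + fixed 13 = 166.
Compare {H1, H2, H3}: detour distance 153 + fixed 17 = 170.
All other subsets cost ≥ 144. Minimum total cost: 139.

139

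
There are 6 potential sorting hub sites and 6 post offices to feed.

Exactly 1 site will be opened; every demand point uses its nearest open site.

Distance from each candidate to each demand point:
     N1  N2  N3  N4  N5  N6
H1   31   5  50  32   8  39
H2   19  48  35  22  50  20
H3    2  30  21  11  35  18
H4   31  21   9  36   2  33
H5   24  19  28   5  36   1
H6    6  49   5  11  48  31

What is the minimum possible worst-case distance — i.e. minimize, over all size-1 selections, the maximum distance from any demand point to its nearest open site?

Open {H3}.
  Farthest demand point is N5 at distance 35 (to H3); all others are ≤ 35.
With {H4} the worst case is 36.
With {H5} the worst case is 36.
No size-1 selection achieves below 35.

35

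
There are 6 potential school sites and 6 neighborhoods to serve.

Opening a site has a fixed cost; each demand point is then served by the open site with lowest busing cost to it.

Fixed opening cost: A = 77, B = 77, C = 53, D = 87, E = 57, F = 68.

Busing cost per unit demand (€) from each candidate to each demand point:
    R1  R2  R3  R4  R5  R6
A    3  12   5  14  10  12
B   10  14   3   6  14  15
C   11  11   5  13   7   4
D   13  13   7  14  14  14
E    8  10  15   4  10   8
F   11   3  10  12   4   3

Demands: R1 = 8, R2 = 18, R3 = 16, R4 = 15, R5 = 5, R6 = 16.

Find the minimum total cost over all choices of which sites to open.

485

Open {B, F}: assign each demand point to its cheapest open site.
  R1→B 8×10=80, R2→F 18×3=54, R3→B 16×3=48, R4→B 15×6=90, R5→F 5×4=20, R6→F 16×3=48
  busing cost 340, fixed 145 → total 485.
Compare {A, E, F}: busing cost 286 + fixed 202 = 488.
Compare {B, E, F}: busing cost 294 + fixed 202 = 496.
Compare {C, E, F}: busing cost 326 + fixed 178 = 504.
All other subsets cost ≥ 488. Minimum total cost: 485.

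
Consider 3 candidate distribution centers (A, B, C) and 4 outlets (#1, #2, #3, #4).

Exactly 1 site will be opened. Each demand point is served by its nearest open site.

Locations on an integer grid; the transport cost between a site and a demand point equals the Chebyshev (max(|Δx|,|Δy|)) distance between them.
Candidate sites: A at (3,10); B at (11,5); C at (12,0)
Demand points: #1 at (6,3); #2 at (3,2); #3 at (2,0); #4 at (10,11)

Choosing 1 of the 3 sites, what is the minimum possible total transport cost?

Open {B}.
  #1→B 5, #2→B 8, #3→B 9, #4→B 6  ⇒ total 28.
Compare {A}: total 32.
Compare {C}: total 36.

28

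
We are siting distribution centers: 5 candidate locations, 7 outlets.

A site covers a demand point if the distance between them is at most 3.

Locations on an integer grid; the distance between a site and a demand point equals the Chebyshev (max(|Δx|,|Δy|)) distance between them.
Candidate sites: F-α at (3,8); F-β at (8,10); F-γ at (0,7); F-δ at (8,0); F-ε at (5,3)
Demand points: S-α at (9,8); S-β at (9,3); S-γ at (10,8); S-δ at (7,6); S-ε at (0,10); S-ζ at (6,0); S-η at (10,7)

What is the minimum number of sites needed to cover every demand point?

Coverage sets (demand points within 3 of each site):
  F-α: {S-ε}
  F-β: {S-α, S-γ, S-η}
  F-γ: {S-ε}
  F-δ: {S-β, S-ζ}
  F-ε: {S-δ, S-ζ}
No 3 sites suffice: every size-3 union leaves at least one demand point uncovered.
But {F-α, F-β, F-δ, F-ε} covers everything, so the minimum is 4.

4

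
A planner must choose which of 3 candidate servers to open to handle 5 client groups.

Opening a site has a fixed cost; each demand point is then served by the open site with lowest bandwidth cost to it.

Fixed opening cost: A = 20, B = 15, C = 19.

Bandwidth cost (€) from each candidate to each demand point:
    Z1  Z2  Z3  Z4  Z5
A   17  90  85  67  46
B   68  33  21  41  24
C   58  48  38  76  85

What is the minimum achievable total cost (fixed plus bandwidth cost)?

Open {A, B}: assign each demand point to its cheapest open site.
  Z1→A 17, Z2→B 33, Z3→B 21, Z4→B 41, Z5→B 24
  bandwidth cost 136, fixed 35 → total 171.
Compare {A, B, C}: bandwidth cost 136 + fixed 54 = 190.
Compare {B}: bandwidth cost 187 + fixed 15 = 202.
Compare {B, C}: bandwidth cost 177 + fixed 34 = 211.
All other subsets cost ≥ 190. Minimum total cost: 171.

171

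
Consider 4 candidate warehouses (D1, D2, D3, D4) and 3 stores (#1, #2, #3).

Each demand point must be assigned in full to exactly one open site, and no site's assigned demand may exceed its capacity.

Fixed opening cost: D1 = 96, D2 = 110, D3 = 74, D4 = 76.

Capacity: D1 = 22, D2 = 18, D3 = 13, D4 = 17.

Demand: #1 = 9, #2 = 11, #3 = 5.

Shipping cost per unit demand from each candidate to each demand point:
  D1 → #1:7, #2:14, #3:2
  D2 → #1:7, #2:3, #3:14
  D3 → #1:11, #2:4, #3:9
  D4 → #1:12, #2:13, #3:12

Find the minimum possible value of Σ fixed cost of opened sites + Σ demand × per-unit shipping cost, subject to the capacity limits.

Open {D1, D3}; cheapest assignment that respects the capacities:
  D1 (cap 22, load 14): #1, #3 — cost 9×7 + 5×2 = 73
  D3 (cap 13, load 11): #2 — cost 11×4 = 44
  Shipping 117, fixed 170 → total 287.
  Any other capacity-feasible assignment to {D1, D3} ships for at least 117.
Compare {D1, D2}: its best feasible assignment gives total 312.
Compare {D2, D3}: its best feasible assignment gives total 361.
Every other set of open sites that can feasibly serve all demand totals ≥ 312 even under its best assignment. Minimum: 287.

287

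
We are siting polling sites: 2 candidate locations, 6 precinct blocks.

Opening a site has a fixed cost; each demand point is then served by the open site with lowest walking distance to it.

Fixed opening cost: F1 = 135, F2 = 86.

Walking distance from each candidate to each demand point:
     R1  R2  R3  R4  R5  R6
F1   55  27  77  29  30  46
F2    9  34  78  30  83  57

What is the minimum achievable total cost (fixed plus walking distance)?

377

Open {F2}: assign each demand point to its cheapest open site.
  R1→F2 9, R2→F2 34, R3→F2 78, R4→F2 30, R5→F2 83, R6→F2 57
  walking distance 291, fixed 86 → total 377.
Compare {F1}: walking distance 264 + fixed 135 = 399.
Compare {F1, F2}: walking distance 218 + fixed 221 = 439.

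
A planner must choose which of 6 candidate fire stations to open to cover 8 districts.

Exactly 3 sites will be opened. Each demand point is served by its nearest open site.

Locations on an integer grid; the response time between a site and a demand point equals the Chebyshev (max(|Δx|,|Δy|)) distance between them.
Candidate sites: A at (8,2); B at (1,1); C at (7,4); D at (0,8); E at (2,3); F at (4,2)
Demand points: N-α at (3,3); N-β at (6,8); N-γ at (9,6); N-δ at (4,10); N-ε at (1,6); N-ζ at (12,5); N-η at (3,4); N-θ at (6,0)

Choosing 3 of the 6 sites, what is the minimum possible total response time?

Open {C, D, F}.
  N-α→F 1, N-β→C 4, N-γ→C 2, N-δ→D 4, N-ε→D 2, N-ζ→C 5, N-η→F 2, N-θ→F 2  ⇒ total 22.
Compare {A, C, E}: total 23.
Compare {A, D, E}: total 23.
No size-3 selection does better; minimum is 22.

22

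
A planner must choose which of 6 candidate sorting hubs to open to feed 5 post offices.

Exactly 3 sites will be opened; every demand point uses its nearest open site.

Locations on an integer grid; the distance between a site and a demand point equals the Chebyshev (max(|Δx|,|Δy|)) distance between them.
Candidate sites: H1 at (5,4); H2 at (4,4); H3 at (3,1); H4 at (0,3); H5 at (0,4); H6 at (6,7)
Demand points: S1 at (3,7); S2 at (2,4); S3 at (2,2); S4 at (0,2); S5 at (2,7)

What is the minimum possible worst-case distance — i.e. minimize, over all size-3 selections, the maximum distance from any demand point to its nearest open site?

3

Open {H1, H2, H3}.
  Farthest demand point is S1 at distance 3 (to H1); all others are ≤ 3.
With {H1, H2, H4} the worst case is 3.
With {H1, H2, H5} the worst case is 3.
No size-3 selection achieves below 3.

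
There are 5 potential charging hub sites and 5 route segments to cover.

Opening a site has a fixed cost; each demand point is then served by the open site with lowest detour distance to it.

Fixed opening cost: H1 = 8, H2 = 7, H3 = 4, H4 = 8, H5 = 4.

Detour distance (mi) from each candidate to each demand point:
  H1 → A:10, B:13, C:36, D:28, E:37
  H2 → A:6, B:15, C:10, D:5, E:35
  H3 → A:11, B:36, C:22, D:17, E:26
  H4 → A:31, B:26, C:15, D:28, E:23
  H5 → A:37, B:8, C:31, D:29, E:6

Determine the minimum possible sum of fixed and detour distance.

46

Open {H2, H5}: assign each demand point to its cheapest open site.
  A→H2 6, B→H5 8, C→H2 10, D→H2 5, E→H5 6
  detour distance 35, fixed 11 → total 46.
Compare {H2, H3, H5}: detour distance 35 + fixed 15 = 50.
Compare {H1, H2, H5}: detour distance 35 + fixed 19 = 54.
Compare {H2, H4, H5}: detour distance 35 + fixed 19 = 54.
All other subsets cost ≥ 50. Minimum total cost: 46.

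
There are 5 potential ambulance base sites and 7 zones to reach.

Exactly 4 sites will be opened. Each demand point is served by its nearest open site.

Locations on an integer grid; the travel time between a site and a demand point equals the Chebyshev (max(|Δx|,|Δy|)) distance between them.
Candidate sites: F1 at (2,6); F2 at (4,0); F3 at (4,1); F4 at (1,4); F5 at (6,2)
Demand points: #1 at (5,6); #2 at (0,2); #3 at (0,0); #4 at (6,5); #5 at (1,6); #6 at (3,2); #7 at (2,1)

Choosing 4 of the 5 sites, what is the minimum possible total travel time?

16

Open {F1, F3, F4, F5}.
  #1→F1 3, #2→F4 2, #3→F3 4, #4→F5 3, #5→F1 1, #6→F3 1, #7→F3 2  ⇒ total 16.
Compare {F1, F2, F3, F4}: total 17.
Compare {F1, F2, F4, F5}: total 17.
No size-4 selection does better; minimum is 16.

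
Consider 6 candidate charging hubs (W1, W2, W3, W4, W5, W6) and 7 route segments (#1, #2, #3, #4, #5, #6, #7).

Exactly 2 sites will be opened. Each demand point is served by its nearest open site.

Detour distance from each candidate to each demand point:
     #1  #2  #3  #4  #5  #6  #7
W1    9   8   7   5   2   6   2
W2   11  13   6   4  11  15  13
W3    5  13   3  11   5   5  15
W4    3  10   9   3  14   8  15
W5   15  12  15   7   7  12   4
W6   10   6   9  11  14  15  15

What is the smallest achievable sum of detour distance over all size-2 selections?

Open {W1, W3}.
  #1→W3 5, #2→W1 8, #3→W3 3, #4→W1 5, #5→W1 2, #6→W3 5, #7→W1 2  ⇒ total 30.
Compare {W1, W4}: total 31.
Compare {W1, W2}: total 37.
No size-2 selection does better; minimum is 30.

30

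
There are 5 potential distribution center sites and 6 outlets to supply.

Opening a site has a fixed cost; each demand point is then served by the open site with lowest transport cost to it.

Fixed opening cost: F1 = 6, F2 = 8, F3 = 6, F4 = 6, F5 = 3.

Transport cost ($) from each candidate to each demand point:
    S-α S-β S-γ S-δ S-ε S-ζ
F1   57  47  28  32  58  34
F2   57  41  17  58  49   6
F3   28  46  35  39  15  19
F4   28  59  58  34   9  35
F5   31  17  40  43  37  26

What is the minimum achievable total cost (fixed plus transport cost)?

128

Open {F2, F4, F5}: assign each demand point to its cheapest open site.
  S-α→F4 28, S-β→F5 17, S-γ→F2 17, S-δ→F4 34, S-ε→F4 9, S-ζ→F2 6
  transport cost 111, fixed 17 → total 128.
Compare {F1, F2, F4, F5}: transport cost 109 + fixed 23 = 132.
Compare {F2, F3, F4, F5}: transport cost 111 + fixed 23 = 134.
Compare {F1, F2, F3, F5}: transport cost 115 + fixed 23 = 138.
All other subsets cost ≥ 132. Minimum total cost: 128.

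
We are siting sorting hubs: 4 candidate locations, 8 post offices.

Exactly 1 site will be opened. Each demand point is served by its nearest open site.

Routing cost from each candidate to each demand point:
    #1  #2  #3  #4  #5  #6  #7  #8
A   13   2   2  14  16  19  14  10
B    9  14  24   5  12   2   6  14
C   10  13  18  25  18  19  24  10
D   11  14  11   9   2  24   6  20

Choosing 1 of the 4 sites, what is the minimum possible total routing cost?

Open {B}.
  #1→B 9, #2→B 14, #3→B 24, #4→B 5, #5→B 12, #6→B 2, #7→B 6, #8→B 14  ⇒ total 86.
Compare {A}: total 90.
Compare {D}: total 97.
No size-1 selection does better; minimum is 86.

86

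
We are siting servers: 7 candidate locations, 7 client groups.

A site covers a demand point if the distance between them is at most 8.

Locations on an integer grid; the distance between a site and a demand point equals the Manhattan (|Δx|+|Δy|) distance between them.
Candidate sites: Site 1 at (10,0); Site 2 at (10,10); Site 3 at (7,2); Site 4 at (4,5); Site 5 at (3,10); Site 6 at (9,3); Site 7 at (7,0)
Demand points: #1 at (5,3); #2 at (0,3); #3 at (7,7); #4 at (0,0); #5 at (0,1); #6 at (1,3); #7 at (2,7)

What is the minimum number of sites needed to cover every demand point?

2

Coverage sets (demand points within 8 of each site):
  Site 1: {#1}
  Site 2: {#3}
  Site 3: {#1, #2, #3, #5, #6}
  Site 4: {#1, #2, #3, #5, #6, #7}
  Site 5: {#3, #7}
  Site 6: {#1, #3, #6}
  Site 7: {#1, #3, #4, #5}
No single site covers all 7 demand points.
But {Site 4, Site 7} covers everything, so the minimum is 2.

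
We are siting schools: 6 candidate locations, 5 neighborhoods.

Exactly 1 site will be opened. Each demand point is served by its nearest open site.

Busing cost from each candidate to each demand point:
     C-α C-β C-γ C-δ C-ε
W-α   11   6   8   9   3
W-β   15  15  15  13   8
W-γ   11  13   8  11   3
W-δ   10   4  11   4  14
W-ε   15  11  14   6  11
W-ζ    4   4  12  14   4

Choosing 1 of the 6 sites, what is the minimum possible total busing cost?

Open {W-α}.
  C-α→W-α 11, C-β→W-α 6, C-γ→W-α 8, C-δ→W-α 9, C-ε→W-α 3  ⇒ total 37.
Compare {W-ζ}: total 38.
Compare {W-δ}: total 43.
No size-1 selection does better; minimum is 37.

37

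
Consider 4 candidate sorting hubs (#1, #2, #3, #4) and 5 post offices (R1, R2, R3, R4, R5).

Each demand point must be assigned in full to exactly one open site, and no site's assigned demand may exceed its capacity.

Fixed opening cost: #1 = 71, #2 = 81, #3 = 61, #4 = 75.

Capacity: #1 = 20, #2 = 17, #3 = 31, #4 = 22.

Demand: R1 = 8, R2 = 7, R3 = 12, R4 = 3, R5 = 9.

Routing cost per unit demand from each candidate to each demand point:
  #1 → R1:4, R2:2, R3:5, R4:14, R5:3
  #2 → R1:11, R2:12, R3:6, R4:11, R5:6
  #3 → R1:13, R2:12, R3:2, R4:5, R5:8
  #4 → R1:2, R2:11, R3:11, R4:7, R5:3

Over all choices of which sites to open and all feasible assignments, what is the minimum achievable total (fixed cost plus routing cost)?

Open {#1, #4}; cheapest assignment that respects the capacities:
  #1 (cap 20, load 19): R2, R3 — cost 7×2 + 12×5 = 74
  #4 (cap 22, load 20): R1, R4, R5 — cost 8×2 + 3×7 + 9×3 = 64
  Shipping 138, fixed 146 → total 284.
  Any other capacity-feasible assignment to {#1, #4} ships for at least 138.
Compare {#1, #3}: its best feasible assignment gives total 289.
Compare {#3, #4}: its best feasible assignment gives total 302.
Every other set of open sites that can feasibly serve all demand totals ≥ 289 even under its best assignment. Minimum: 284.

284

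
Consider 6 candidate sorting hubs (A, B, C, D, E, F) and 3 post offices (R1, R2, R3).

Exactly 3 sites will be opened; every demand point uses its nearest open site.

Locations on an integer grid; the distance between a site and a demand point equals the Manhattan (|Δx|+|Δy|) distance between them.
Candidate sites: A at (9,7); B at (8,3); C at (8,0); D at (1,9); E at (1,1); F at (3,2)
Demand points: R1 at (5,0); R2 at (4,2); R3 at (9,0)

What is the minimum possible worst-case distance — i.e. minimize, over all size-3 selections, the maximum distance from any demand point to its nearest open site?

3

Open {A, C, F}.
  Farthest demand point is R1 at distance 3 (to C); all others are ≤ 3.
With {B, C, F} the worst case is 3.
With {C, D, F} the worst case is 3.
No size-3 selection achieves below 3.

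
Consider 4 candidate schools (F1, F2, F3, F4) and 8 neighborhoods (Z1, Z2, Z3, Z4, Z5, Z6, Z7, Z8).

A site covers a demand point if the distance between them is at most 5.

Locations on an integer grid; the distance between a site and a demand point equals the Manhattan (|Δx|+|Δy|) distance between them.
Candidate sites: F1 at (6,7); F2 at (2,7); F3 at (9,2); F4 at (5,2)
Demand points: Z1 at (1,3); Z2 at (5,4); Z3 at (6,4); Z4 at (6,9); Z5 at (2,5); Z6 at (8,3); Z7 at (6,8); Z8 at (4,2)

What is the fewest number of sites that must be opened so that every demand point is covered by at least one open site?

3

Coverage sets (demand points within 5 of each site):
  F1: {Z2, Z3, Z4, Z7}
  F2: {Z1, Z5, Z7}
  F3: {Z3, Z6, Z8}
  F4: {Z1, Z2, Z3, Z6, Z8}
No 2 sites suffice: every size-2 union leaves at least one demand point uncovered.
But {F1, F2, F3} covers everything, so the minimum is 3.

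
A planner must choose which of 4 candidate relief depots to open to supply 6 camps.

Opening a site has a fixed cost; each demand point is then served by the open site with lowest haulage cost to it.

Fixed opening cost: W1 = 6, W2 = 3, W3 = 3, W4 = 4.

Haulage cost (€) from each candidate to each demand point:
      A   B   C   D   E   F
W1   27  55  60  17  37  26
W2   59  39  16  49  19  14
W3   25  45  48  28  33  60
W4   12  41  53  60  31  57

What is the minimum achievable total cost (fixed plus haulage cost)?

Open {W1, W2, W4}: assign each demand point to its cheapest open site.
  A→W4 12, B→W2 39, C→W2 16, D→W1 17, E→W2 19, F→W2 14
  haulage cost 117, fixed 13 → total 130.
Compare {W1, W2, W3, W4}: haulage cost 117 + fixed 16 = 133.
Compare {W2, W3, W4}: haulage cost 128 + fixed 10 = 138.
Compare {W1, W2}: haulage cost 132 + fixed 9 = 141.
All other subsets cost ≥ 133. Minimum total cost: 130.

130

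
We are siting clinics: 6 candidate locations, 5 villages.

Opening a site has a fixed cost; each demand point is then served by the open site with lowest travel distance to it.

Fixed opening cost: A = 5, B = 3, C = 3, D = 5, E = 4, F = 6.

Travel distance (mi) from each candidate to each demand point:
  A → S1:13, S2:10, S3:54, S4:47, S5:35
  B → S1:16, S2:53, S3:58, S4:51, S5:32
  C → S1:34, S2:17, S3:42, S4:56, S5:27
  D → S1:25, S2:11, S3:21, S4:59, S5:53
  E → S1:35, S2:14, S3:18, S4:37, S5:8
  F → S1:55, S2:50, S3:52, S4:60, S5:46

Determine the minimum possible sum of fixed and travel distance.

Open {A, E}: assign each demand point to its cheapest open site.
  S1→A 13, S2→A 10, S3→E 18, S4→E 37, S5→E 8
  travel distance 86, fixed 9 → total 95.
Compare {A, B, E}: travel distance 86 + fixed 12 = 98.
Compare {A, C, E}: travel distance 86 + fixed 12 = 98.
Compare {B, E}: travel distance 93 + fixed 7 = 100.
All other subsets cost ≥ 98. Minimum total cost: 95.

95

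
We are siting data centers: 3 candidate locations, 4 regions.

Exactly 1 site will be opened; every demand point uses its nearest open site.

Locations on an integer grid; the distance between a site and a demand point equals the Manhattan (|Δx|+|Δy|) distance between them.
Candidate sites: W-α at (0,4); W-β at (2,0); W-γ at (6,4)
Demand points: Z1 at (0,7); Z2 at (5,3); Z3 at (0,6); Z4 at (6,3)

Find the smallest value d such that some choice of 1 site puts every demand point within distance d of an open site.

Open {W-α}.
  Farthest demand point is Z4 at distance 7 (to W-α); all others are ≤ 7.
With {W-β} the worst case is 9.
With {W-γ} the worst case is 9.
No size-1 selection achieves below 7.

7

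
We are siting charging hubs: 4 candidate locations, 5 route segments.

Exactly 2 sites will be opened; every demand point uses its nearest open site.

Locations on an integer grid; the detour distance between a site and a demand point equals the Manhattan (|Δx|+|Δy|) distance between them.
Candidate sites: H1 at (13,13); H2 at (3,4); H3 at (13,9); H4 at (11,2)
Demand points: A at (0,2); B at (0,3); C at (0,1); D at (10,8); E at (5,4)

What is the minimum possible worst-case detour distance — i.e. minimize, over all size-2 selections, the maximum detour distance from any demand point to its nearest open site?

Open {H2, H3}.
  Farthest demand point is C at detour distance 6 (to H2); all others are ≤ 6.
With {H2, H4} the worst case is 7.
With {H1, H2} the worst case is 8.
No size-2 selection achieves below 6.

6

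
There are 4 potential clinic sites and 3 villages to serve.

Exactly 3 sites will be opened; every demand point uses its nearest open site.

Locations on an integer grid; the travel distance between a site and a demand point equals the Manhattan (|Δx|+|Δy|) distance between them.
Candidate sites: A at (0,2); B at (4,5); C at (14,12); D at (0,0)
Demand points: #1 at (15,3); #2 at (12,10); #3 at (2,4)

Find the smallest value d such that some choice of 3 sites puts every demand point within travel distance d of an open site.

10

Open {A, B, C}.
  Farthest demand point is #1 at travel distance 10 (to C); all others are ≤ 10.
With {A, C, D} the worst case is 10.
With {B, C, D} the worst case is 10.
No size-3 selection achieves below 10.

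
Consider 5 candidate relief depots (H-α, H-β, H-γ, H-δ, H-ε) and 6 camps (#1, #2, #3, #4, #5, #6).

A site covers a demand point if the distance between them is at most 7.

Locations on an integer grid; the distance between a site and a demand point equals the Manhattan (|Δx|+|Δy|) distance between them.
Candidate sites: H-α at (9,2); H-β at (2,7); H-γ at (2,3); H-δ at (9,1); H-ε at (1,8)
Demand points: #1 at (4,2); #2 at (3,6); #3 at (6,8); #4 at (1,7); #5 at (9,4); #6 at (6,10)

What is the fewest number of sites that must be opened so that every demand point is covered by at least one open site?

2

Coverage sets (demand points within 7 of each site):
  H-α: {#1, #5}
  H-β: {#1, #2, #3, #4, #6}
  H-γ: {#1, #2, #4}
  H-δ: {#1, #5}
  H-ε: {#2, #3, #4, #6}
No single site covers all 6 demand points.
But {H-α, H-β} covers everything, so the minimum is 2.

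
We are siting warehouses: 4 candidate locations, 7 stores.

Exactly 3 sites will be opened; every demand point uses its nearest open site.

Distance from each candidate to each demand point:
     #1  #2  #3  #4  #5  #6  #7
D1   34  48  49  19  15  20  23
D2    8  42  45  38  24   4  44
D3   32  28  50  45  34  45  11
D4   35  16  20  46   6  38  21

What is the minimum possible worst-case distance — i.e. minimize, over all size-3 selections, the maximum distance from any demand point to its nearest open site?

21

Open {D1, D2, D4}.
  Farthest demand point is #7 at distance 21 (to D4); all others are ≤ 21.
With {D1, D3, D4} the worst case is 32.
With {D2, D3, D4} the worst case is 38.
No size-3 selection achieves below 21.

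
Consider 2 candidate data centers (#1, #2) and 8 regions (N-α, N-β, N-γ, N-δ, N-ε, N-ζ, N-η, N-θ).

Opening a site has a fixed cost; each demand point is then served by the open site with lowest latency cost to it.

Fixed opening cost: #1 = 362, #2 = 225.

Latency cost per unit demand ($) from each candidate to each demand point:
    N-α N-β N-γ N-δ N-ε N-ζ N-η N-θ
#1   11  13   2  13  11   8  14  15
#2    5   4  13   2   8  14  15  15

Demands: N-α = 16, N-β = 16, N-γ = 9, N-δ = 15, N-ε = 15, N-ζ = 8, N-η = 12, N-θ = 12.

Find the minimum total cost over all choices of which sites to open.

Open {#2}: assign each demand point to its cheapest open site.
  N-α→#2 16×5=80, N-β→#2 16×4=64, N-γ→#2 9×13=117, N-δ→#2 15×2=30, N-ε→#2 15×8=120, N-ζ→#2 8×14=112, N-η→#2 12×15=180, N-θ→#2 12×15=180
  latency cost 883, fixed 225 → total 1108.
Compare {#1, #2}: latency cost 724 + fixed 587 = 1311.
Compare {#1}: latency cost 1174 + fixed 362 = 1536.

1108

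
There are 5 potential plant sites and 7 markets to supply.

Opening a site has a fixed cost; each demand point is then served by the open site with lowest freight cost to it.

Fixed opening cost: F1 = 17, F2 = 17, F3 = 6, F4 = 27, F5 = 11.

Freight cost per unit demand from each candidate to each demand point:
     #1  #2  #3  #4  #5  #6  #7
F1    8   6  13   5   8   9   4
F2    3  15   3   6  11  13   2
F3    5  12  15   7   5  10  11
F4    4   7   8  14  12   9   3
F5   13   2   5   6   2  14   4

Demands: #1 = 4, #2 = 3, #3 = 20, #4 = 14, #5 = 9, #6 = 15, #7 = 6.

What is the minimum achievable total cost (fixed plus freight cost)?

Open {F1, F2, F5}: assign each demand point to its cheapest open site.
  #1→F2 4×3=12, #2→F5 3×2=6, #3→F2 20×3=60, #4→F1 14×5=70, #5→F5 9×2=18, #6→F1 15×9=135, #7→F2 6×2=12
  freight cost 313, fixed 45 → total 358.
Compare {F1, F2, F3, F5}: freight cost 313 + fixed 51 = 364.
Compare {F2, F3, F5}: freight cost 342 + fixed 34 = 376.
Compare {F2, F4, F5}: freight cost 327 + fixed 55 = 382.
All other subsets cost ≥ 364. Minimum total cost: 358.

358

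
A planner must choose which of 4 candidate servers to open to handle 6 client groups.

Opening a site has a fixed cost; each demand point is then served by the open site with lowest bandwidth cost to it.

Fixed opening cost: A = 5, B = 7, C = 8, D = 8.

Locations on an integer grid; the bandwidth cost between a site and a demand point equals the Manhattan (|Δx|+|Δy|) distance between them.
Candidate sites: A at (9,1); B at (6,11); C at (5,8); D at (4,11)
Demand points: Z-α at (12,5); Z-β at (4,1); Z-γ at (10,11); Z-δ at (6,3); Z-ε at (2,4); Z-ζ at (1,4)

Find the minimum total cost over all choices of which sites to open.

Open {A, C}: assign each demand point to its cheapest open site.
  Z-α→A 7, Z-β→A 5, Z-γ→C 8, Z-δ→A 5, Z-ε→C 7, Z-ζ→C 8
  bandwidth cost 40, fixed 13 → total 53.
Compare {A}: bandwidth cost 49 + fixed 5 = 54.
Compare {A, B}: bandwidth cost 42 + fixed 12 = 54.
Compare {C}: bandwidth cost 47 + fixed 8 = 55.
All other subsets cost ≥ 54. Minimum total cost: 53.

53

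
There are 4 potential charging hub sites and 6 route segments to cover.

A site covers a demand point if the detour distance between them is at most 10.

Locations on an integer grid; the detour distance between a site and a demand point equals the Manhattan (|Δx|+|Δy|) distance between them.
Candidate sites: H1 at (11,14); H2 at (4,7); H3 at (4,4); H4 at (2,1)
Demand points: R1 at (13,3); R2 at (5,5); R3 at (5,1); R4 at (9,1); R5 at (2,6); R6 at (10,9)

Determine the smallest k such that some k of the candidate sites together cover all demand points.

2

Coverage sets (demand points within 10 of each site):
  H1: {R6}
  H2: {R2, R3, R5, R6}
  H3: {R1, R2, R3, R4, R5}
  H4: {R2, R3, R4, R5}
No single site covers all 6 demand points.
But {H1, H3} covers everything, so the minimum is 2.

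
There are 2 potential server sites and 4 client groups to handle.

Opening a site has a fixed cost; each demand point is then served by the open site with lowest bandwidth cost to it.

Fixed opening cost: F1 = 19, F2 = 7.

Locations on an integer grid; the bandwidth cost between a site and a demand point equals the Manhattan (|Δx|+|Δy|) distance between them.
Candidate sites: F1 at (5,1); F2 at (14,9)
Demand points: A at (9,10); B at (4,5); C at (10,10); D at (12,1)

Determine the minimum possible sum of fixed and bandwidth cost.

Open {F2}: assign each demand point to its cheapest open site.
  A→F2 6, B→F2 14, C→F2 5, D→F2 10
  bandwidth cost 35, fixed 7 → total 42.
Compare {F1, F2}: bandwidth cost 23 + fixed 26 = 49.
Compare {F1}: bandwidth cost 39 + fixed 19 = 58.

42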